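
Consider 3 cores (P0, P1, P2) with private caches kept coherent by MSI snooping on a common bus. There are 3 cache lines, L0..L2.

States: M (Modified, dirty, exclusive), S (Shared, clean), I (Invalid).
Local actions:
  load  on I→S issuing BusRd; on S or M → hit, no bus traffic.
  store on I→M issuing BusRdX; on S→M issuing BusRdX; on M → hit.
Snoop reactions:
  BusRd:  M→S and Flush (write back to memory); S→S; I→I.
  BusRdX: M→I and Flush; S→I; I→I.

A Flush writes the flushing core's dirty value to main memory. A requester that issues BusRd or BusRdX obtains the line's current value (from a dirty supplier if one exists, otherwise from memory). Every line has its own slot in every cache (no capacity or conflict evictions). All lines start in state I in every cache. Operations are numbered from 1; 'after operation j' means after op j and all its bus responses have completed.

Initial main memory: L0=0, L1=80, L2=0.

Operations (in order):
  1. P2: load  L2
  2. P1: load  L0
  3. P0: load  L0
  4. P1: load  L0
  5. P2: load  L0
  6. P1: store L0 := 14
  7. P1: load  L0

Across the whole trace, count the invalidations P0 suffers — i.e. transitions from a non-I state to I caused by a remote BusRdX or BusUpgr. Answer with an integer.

invalidations = 1

step 1: P2: load  L2  ⟶  IIS  (L2)  txn=BusRd  M[L2]=0
step 2: P1: load  L0  ⟶  ISI  (L0)  txn=BusRd  M[L0]=0
step 3: P0: load  L0  ⟶  SSI  (L0)  txn=BusRd  M[L0]=0
step 4: P1: load  L0  ⟶  SSI  (L0)  txn=∅  M[L0]=0
step 5: P2: load  L0  ⟶  SSS  (L0)  txn=BusRd  M[L0]=0
step 6: P1: store L0 := 14  ⟶  IMI  (L0)  txn=BusRdX  M[L0]=0
step 7: P1: load  L0  ⟶  IMI  (L0)  txn=∅  M[L0]=0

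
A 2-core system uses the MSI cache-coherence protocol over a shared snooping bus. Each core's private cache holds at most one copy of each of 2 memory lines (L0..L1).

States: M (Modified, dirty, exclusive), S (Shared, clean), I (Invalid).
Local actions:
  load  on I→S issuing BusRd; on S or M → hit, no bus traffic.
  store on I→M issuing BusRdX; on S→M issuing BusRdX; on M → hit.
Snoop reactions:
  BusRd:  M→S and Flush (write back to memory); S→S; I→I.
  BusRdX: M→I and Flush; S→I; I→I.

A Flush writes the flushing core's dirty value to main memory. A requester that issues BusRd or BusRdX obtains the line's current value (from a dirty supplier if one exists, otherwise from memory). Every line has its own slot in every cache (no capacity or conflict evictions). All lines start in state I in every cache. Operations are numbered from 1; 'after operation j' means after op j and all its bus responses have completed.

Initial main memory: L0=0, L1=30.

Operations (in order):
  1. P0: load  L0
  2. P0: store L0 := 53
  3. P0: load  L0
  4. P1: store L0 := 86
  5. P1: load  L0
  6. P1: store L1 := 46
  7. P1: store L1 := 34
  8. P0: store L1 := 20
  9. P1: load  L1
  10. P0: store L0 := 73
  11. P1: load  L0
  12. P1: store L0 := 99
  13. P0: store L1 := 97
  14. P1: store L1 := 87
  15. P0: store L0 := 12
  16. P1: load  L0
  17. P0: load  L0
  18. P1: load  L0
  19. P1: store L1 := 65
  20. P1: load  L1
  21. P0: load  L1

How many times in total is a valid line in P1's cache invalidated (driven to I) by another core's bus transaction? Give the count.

[1] P0: load  L0 | P0:S(0), P1:I | bus: BusRd
[2] P0: store L0 := 53 | P0:M(53), P1:I | bus: BusRdX
[3] P0: load  L0 | P0:M(53), P1:I | bus: none
[4] P1: store L0 := 86 | P0:I, P1:M(86) | bus: BusRdX,Flush
[5] P1: load  L0 | P0:I, P1:M(86) | bus: none
[6] P1: store L1 := 46 | P0:I, P1:M(46) | bus: BusRdX
[7] P1: store L1 := 34 | P0:I, P1:M(34) | bus: none
[8] P0: store L1 := 20 | P0:M(20), P1:I | bus: BusRdX,Flush
[9] P1: load  L1 | P0:S(20), P1:S(20) | bus: BusRd,Flush
[10] P0: store L0 := 73 | P0:M(73), P1:I | bus: BusRdX,Flush
[11] P1: load  L0 | P0:S(73), P1:S(73) | bus: BusRd,Flush
[12] P1: store L0 := 99 | P0:I, P1:M(99) | bus: BusRdX
[13] P0: store L1 := 97 | P0:M(97), P1:I | bus: BusRdX
[14] P1: store L1 := 87 | P0:I, P1:M(87) | bus: BusRdX,Flush
[15] P0: store L0 := 12 | P0:M(12), P1:I | bus: BusRdX,Flush
[16] P1: load  L0 | P0:S(12), P1:S(12) | bus: BusRd,Flush
[17] P0: load  L0 | P0:S(12), P1:S(12) | bus: none
[18] P1: load  L0 | P0:S(12), P1:S(12) | bus: none
[19] P1: store L1 := 65 | P0:I, P1:M(65) | bus: none
[20] P1: load  L1 | P0:I, P1:M(65) | bus: none
[21] P0: load  L1 | P0:S(65), P1:S(65) | bus: BusRd,Flush

invalidations = 4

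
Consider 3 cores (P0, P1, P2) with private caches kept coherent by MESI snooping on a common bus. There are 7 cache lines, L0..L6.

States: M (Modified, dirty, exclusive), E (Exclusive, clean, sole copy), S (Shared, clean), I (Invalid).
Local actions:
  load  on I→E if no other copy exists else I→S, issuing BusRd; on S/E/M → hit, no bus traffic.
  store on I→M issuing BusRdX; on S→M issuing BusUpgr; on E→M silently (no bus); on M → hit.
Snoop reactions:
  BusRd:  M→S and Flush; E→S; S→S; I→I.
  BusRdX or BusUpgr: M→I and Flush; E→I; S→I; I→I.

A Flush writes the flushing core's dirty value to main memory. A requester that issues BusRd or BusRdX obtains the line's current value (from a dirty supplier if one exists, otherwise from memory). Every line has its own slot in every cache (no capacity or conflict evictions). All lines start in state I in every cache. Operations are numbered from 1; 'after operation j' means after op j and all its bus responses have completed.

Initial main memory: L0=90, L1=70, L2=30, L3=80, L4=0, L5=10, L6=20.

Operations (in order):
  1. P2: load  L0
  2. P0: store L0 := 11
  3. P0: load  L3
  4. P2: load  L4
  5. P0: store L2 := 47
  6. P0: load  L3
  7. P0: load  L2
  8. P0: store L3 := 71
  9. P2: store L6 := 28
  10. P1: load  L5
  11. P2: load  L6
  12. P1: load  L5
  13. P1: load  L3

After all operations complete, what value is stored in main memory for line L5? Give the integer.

[1] P2: load  L0 | P0:I, P1:I, P2:E(90) | bus: BusRd
[2] P0: store L0 := 11 | P0:M(11), P1:I, P2:I | bus: BusRdX
[3] P0: load  L3 | P0:E(80), P1:I, P2:I | bus: BusRd
[4] P2: load  L4 | P0:I, P1:I, P2:E(0) | bus: BusRd
[5] P0: store L2 := 47 | P0:M(47), P1:I, P2:I | bus: BusRdX
[6] P0: load  L3 | P0:E(80), P1:I, P2:I | bus: none
[7] P0: load  L2 | P0:M(47), P1:I, P2:I | bus: none
[8] P0: store L3 := 71 | P0:M(71), P1:I, P2:I | bus: none
[9] P2: store L6 := 28 | P0:I, P1:I, P2:M(28) | bus: BusRdX
[10] P1: load  L5 | P0:I, P1:E(10), P2:I | bus: BusRd
[11] P2: load  L6 | P0:I, P1:I, P2:M(28) | bus: none
[12] P1: load  L5 | P0:I, P1:E(10), P2:I | bus: none
[13] P1: load  L3 | P0:S(71), P1:S(71), P2:I | bus: BusRd,Flush

memory[L5] = 10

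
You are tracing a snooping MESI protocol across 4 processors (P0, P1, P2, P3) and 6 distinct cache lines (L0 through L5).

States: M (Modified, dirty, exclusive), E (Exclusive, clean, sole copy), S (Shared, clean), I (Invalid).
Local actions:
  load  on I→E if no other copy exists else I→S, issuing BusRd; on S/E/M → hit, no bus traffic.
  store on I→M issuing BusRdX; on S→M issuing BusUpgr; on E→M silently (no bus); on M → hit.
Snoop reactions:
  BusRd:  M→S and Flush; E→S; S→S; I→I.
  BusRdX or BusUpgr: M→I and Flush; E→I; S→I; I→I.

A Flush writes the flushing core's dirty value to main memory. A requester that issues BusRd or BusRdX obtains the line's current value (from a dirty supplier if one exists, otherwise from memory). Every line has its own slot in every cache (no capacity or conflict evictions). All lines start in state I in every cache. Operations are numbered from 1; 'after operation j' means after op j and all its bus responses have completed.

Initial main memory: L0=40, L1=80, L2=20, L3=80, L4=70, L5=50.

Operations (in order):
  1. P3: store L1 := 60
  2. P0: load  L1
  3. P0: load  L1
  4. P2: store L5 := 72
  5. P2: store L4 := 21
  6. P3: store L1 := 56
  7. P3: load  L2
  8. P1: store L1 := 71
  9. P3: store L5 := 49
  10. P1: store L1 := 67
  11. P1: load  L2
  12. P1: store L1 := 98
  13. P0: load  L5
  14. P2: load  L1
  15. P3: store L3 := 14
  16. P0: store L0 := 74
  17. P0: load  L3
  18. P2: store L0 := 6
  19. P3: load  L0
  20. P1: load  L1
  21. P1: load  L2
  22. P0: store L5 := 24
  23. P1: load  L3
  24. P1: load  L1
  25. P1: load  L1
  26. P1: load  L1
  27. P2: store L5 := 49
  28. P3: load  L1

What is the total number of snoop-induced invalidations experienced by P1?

[1] P3: store L1 := 60 | P0:I, P1:I, P2:I, P3:M(60) | bus: BusRdX
[2] P0: load  L1 | P0:S(60), P1:I, P2:I, P3:S(60) | bus: BusRd,Flush
[3] P0: load  L1 | P0:S(60), P1:I, P2:I, P3:S(60) | bus: none
[4] P2: store L5 := 72 | P0:I, P1:I, P2:M(72), P3:I | bus: BusRdX
[5] P2: store L4 := 21 | P0:I, P1:I, P2:M(21), P3:I | bus: BusRdX
[6] P3: store L1 := 56 | P0:I, P1:I, P2:I, P3:M(56) | bus: BusUpgr
[7] P3: load  L2 | P0:I, P1:I, P2:I, P3:E(20) | bus: BusRd
[8] P1: store L1 := 71 | P0:I, P1:M(71), P2:I, P3:I | bus: BusRdX,Flush
[9] P3: store L5 := 49 | P0:I, P1:I, P2:I, P3:M(49) | bus: BusRdX,Flush
[10] P1: store L1 := 67 | P0:I, P1:M(67), P2:I, P3:I | bus: none
[11] P1: load  L2 | P0:I, P1:S(20), P2:I, P3:S(20) | bus: BusRd
[12] P1: store L1 := 98 | P0:I, P1:M(98), P2:I, P3:I | bus: none
[13] P0: load  L5 | P0:S(49), P1:I, P2:I, P3:S(49) | bus: BusRd,Flush
[14] P2: load  L1 | P0:I, P1:S(98), P2:S(98), P3:I | bus: BusRd,Flush
[15] P3: store L3 := 14 | P0:I, P1:I, P2:I, P3:M(14) | bus: BusRdX
[16] P0: store L0 := 74 | P0:M(74), P1:I, P2:I, P3:I | bus: BusRdX
[17] P0: load  L3 | P0:S(14), P1:I, P2:I, P3:S(14) | bus: BusRd,Flush
[18] P2: store L0 := 6 | P0:I, P1:I, P2:M(6), P3:I | bus: BusRdX,Flush
[19] P3: load  L0 | P0:I, P1:I, P2:S(6), P3:S(6) | bus: BusRd,Flush
[20] P1: load  L1 | P0:I, P1:S(98), P2:S(98), P3:I | bus: none
[21] P1: load  L2 | P0:I, P1:S(20), P2:I, P3:S(20) | bus: none
[22] P0: store L5 := 24 | P0:M(24), P1:I, P2:I, P3:I | bus: BusUpgr
[23] P1: load  L3 | P0:S(14), P1:S(14), P2:I, P3:S(14) | bus: BusRd
[24] P1: load  L1 | P0:I, P1:S(98), P2:S(98), P3:I | bus: none
[25] P1: load  L1 | P0:I, P1:S(98), P2:S(98), P3:I | bus: none
[26] P1: load  L1 | P0:I, P1:S(98), P2:S(98), P3:I | bus: none
[27] P2: store L5 := 49 | P0:I, P1:I, P2:M(49), P3:I | bus: BusRdX,Flush
[28] P3: load  L1 | P0:I, P1:S(98), P2:S(98), P3:S(98) | bus: BusRd

invalidations = 0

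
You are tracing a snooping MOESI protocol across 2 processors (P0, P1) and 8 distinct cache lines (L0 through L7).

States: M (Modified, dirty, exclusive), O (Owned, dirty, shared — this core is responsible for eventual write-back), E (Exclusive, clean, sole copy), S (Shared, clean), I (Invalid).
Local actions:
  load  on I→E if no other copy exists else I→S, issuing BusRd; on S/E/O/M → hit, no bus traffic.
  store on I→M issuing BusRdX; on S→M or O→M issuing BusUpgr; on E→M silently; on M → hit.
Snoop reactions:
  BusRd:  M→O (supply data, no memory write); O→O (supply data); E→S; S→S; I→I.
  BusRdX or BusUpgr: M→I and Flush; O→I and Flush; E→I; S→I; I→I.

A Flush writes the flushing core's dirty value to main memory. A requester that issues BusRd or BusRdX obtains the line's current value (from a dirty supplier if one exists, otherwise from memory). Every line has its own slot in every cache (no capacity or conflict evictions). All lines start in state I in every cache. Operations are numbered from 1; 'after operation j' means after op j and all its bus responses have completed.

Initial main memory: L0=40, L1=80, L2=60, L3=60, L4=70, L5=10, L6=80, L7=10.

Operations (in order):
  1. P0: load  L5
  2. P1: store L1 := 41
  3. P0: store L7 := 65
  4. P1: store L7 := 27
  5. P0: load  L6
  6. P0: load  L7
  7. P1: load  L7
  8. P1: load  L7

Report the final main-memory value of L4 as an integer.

memory[L4] = 70

[1] P0: load  L5 | P0:E(10), P1:I | bus: BusRd
[2] P1: store L1 := 41 | P0:I, P1:M(41) | bus: BusRdX
[3] P0: store L7 := 65 | P0:M(65), P1:I | bus: BusRdX
[4] P1: store L7 := 27 | P0:I, P1:M(27) | bus: BusRdX,Flush
[5] P0: load  L6 | P0:E(80), P1:I | bus: BusRd
[6] P0: load  L7 | P0:S(27), P1:O(27) | bus: BusRd
[7] P1: load  L7 | P0:S(27), P1:O(27) | bus: none
[8] P1: load  L7 | P0:S(27), P1:O(27) | bus: none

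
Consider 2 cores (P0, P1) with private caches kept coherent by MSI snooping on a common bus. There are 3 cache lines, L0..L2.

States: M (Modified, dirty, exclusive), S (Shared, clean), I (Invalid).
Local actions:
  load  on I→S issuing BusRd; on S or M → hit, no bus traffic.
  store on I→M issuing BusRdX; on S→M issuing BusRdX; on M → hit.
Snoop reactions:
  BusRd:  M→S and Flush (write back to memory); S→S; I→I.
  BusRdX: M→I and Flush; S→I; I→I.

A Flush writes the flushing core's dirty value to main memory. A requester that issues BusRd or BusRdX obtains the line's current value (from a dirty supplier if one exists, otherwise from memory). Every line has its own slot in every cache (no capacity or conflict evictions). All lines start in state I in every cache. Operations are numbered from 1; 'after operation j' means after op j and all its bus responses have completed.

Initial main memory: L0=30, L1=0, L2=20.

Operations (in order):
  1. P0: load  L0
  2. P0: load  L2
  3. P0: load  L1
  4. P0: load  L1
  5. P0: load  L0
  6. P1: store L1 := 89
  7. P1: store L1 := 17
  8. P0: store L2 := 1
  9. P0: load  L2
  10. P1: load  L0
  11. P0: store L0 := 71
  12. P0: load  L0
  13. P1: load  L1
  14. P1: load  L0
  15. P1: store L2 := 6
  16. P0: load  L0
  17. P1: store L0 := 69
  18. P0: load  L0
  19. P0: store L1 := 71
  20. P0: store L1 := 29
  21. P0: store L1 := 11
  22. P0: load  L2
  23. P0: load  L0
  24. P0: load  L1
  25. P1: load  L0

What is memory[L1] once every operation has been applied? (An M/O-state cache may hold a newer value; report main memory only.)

memory[L1] = 17

1. P0: load  L0  bus=[BusRd]  L0: P0=S P1=I  mem[L0]=30
2. P0: load  L2  bus=[BusRd]  L2: P0=S P1=I  mem[L2]=20
3. P0: load  L1  bus=[BusRd]  L1: P0=S P1=I  mem[L1]=0
4. P0: load  L1  bus=[-]  L1: P0=S P1=I  mem[L1]=0
5. P0: load  L0  bus=[-]  L0: P0=S P1=I  mem[L0]=30
6. P1: store L1 := 89  bus=[BusRdX]  L1: P0=I P1=M  mem[L1]=0
7. P1: store L1 := 17  bus=[-]  L1: P0=I P1=M  mem[L1]=0
8. P0: store L2 := 1  bus=[BusRdX]  L2: P0=M P1=I  mem[L2]=20
9. P0: load  L2  bus=[-]  L2: P0=M P1=I  mem[L2]=20
10. P1: load  L0  bus=[BusRd]  L0: P0=S P1=S  mem[L0]=30
11. P0: store L0 := 71  bus=[BusRdX]  L0: P0=M P1=I  mem[L0]=30
12. P0: load  L0  bus=[-]  L0: P0=M P1=I  mem[L0]=30
13. P1: load  L1  bus=[-]  L1: P0=I P1=M  mem[L1]=0
14. P1: load  L0  bus=[BusRd,Flush]  L0: P0=S P1=S  mem[L0]=71
15. P1: store L2 := 6  bus=[BusRdX,Flush]  L2: P0=I P1=M  mem[L2]=1
16. P0: load  L0  bus=[-]  L0: P0=S P1=S  mem[L0]=71
17. P1: store L0 := 69  bus=[BusRdX]  L0: P0=I P1=M  mem[L0]=71
18. P0: load  L0  bus=[BusRd,Flush]  L0: P0=S P1=S  mem[L0]=69
19. P0: store L1 := 71  bus=[BusRdX,Flush]  L1: P0=M P1=I  mem[L1]=17
20. P0: store L1 := 29  bus=[-]  L1: P0=M P1=I  mem[L1]=17
21. P0: store L1 := 11  bus=[-]  L1: P0=M P1=I  mem[L1]=17
22. P0: load  L2  bus=[BusRd,Flush]  L2: P0=S P1=S  mem[L2]=6
23. P0: load  L0  bus=[-]  L0: P0=S P1=S  mem[L0]=69
24. P0: load  L1  bus=[-]  L1: P0=M P1=I  mem[L1]=17
25. P1: load  L0  bus=[-]  L0: P0=S P1=S  mem[L0]=69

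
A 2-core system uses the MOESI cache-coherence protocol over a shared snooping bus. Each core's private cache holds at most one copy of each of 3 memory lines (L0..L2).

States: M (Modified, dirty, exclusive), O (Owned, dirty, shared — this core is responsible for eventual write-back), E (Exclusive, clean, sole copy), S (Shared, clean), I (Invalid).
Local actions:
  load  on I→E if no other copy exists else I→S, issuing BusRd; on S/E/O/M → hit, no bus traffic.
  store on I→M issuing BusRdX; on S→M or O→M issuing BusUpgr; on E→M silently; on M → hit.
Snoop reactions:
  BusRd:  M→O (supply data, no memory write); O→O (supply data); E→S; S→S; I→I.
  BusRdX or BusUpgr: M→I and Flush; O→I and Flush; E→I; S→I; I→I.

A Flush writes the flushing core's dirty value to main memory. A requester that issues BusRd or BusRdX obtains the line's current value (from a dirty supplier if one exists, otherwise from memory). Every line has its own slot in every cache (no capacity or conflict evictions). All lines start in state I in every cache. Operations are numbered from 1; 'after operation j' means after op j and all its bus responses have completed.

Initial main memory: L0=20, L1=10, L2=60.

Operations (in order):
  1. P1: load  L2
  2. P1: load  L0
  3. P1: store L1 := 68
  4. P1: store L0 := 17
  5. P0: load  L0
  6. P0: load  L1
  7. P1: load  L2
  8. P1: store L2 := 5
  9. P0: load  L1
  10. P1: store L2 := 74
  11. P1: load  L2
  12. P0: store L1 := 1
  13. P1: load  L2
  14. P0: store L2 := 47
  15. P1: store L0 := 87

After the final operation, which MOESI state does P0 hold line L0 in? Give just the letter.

state = I

  op1 P1: load  L2 → I/E on L2; bus BusRd; mem=60
  op2 P1: load  L0 → I/E on L0; bus BusRd; mem=20
  op3 P1: store L1 := 68 → I/M on L1; bus BusRdX; mem=10
  op4 P1: store L0 := 17 → I/M on L0; bus (none); mem=20
  op5 P0: load  L0 → S/O on L0; bus BusRd; mem=20
  op6 P0: load  L1 → S/O on L1; bus BusRd; mem=10
  op7 P1: load  L2 → I/E on L2; bus (none); mem=60
  op8 P1: store L2 := 5 → I/M on L2; bus (none); mem=60
  op9 P0: load  L1 → S/O on L1; bus (none); mem=10
  op10 P1: store L2 := 74 → I/M on L2; bus (none); mem=60
  op11 P1: load  L2 → I/M on L2; bus (none); mem=60
  op12 P0: store L1 := 1 → M/I on L1; bus BusUpgr Flush; mem=68
  op13 P1: load  L2 → I/M on L2; bus (none); mem=60
  op14 P0: store L2 := 47 → M/I on L2; bus BusRdX Flush; mem=74
  op15 P1: store L0 := 87 → I/M on L0; bus BusUpgr; mem=20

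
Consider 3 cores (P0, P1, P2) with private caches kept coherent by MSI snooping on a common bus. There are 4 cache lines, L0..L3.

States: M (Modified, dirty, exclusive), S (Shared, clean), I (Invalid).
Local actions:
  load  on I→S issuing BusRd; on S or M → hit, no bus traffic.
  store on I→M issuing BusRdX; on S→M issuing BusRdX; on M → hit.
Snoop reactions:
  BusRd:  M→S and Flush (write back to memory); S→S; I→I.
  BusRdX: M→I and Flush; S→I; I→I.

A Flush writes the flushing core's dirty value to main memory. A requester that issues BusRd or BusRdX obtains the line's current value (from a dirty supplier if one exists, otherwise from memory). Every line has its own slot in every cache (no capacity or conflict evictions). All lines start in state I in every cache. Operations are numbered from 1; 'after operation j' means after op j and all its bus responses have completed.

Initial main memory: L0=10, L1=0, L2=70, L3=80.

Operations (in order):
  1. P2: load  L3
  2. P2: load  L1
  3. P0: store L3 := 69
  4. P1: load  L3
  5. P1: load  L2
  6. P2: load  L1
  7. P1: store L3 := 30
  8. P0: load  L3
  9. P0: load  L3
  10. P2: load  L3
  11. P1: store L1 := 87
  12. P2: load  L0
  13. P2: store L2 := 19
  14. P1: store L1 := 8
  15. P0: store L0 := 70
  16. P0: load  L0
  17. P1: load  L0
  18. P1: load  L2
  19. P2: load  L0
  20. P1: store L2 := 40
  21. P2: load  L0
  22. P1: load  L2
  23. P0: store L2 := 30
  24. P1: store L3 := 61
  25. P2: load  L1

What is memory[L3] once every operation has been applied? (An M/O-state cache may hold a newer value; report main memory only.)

[1] P2: load  L3 | P0:I, P1:I, P2:S(80) | bus: BusRd
[2] P2: load  L1 | P0:I, P1:I, P2:S(0) | bus: BusRd
[3] P0: store L3 := 69 | P0:M(69), P1:I, P2:I | bus: BusRdX
[4] P1: load  L3 | P0:S(69), P1:S(69), P2:I | bus: BusRd,Flush
[5] P1: load  L2 | P0:I, P1:S(70), P2:I | bus: BusRd
[6] P2: load  L1 | P0:I, P1:I, P2:S(0) | bus: none
[7] P1: store L3 := 30 | P0:I, P1:M(30), P2:I | bus: BusRdX
[8] P0: load  L3 | P0:S(30), P1:S(30), P2:I | bus: BusRd,Flush
[9] P0: load  L3 | P0:S(30), P1:S(30), P2:I | bus: none
[10] P2: load  L3 | P0:S(30), P1:S(30), P2:S(30) | bus: BusRd
[11] P1: store L1 := 87 | P0:I, P1:M(87), P2:I | bus: BusRdX
[12] P2: load  L0 | P0:I, P1:I, P2:S(10) | bus: BusRd
[13] P2: store L2 := 19 | P0:I, P1:I, P2:M(19) | bus: BusRdX
[14] P1: store L1 := 8 | P0:I, P1:M(8), P2:I | bus: none
[15] P0: store L0 := 70 | P0:M(70), P1:I, P2:I | bus: BusRdX
[16] P0: load  L0 | P0:M(70), P1:I, P2:I | bus: none
[17] P1: load  L0 | P0:S(70), P1:S(70), P2:I | bus: BusRd,Flush
[18] P1: load  L2 | P0:I, P1:S(19), P2:S(19) | bus: BusRd,Flush
[19] P2: load  L0 | P0:S(70), P1:S(70), P2:S(70) | bus: BusRd
[20] P1: store L2 := 40 | P0:I, P1:M(40), P2:I | bus: BusRdX
[21] P2: load  L0 | P0:S(70), P1:S(70), P2:S(70) | bus: none
[22] P1: load  L2 | P0:I, P1:M(40), P2:I | bus: none
[23] P0: store L2 := 30 | P0:M(30), P1:I, P2:I | bus: BusRdX,Flush
[24] P1: store L3 := 61 | P0:I, P1:M(61), P2:I | bus: BusRdX
[25] P2: load  L1 | P0:I, P1:S(8), P2:S(8) | bus: BusRd,Flush

memory[L3] = 30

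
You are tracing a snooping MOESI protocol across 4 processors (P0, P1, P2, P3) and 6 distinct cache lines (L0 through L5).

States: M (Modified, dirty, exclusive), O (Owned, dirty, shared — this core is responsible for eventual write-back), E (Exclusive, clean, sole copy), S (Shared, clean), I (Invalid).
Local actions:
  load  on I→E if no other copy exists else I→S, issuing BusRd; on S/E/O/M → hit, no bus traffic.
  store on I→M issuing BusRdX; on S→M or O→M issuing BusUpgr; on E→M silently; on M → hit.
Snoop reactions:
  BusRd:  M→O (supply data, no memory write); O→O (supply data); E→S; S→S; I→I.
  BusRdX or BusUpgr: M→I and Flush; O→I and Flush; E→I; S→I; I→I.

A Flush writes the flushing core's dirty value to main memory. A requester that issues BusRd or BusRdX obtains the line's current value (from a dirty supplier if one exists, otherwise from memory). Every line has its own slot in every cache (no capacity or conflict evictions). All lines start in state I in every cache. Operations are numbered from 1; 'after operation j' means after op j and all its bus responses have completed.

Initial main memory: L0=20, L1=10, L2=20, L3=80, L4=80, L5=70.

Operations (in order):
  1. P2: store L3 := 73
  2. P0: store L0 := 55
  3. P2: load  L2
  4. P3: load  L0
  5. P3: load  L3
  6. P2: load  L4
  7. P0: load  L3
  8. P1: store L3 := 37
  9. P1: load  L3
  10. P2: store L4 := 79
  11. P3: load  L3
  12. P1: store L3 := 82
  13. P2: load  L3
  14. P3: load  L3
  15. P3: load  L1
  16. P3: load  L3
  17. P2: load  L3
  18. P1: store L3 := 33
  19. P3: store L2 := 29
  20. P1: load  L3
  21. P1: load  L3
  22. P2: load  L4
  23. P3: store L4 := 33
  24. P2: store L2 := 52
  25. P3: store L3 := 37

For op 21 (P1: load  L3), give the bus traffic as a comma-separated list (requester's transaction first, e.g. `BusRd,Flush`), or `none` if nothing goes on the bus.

bus = none

[1] P2: store L3 := 73 | P0:I, P1:I, P2:M(73), P3:I | bus: BusRdX
[2] P0: store L0 := 55 | P0:M(55), P1:I, P2:I, P3:I | bus: BusRdX
[3] P2: load  L2 | P0:I, P1:I, P2:E(20), P3:I | bus: BusRd
[4] P3: load  L0 | P0:O(55), P1:I, P2:I, P3:S(55) | bus: BusRd
[5] P3: load  L3 | P0:I, P1:I, P2:O(73), P3:S(73) | bus: BusRd
[6] P2: load  L4 | P0:I, P1:I, P2:E(80), P3:I | bus: BusRd
[7] P0: load  L3 | P0:S(73), P1:I, P2:O(73), P3:S(73) | bus: BusRd
[8] P1: store L3 := 37 | P0:I, P1:M(37), P2:I, P3:I | bus: BusRdX,Flush
[9] P1: load  L3 | P0:I, P1:M(37), P2:I, P3:I | bus: none
[10] P2: store L4 := 79 | P0:I, P1:I, P2:M(79), P3:I | bus: none
[11] P3: load  L3 | P0:I, P1:O(37), P2:I, P3:S(37) | bus: BusRd
[12] P1: store L3 := 82 | P0:I, P1:M(82), P2:I, P3:I | bus: BusUpgr
[13] P2: load  L3 | P0:I, P1:O(82), P2:S(82), P3:I | bus: BusRd
[14] P3: load  L3 | P0:I, P1:O(82), P2:S(82), P3:S(82) | bus: BusRd
[15] P3: load  L1 | P0:I, P1:I, P2:I, P3:E(10) | bus: BusRd
[16] P3: load  L3 | P0:I, P1:O(82), P2:S(82), P3:S(82) | bus: none
[17] P2: load  L3 | P0:I, P1:O(82), P2:S(82), P3:S(82) | bus: none
[18] P1: store L3 := 33 | P0:I, P1:M(33), P2:I, P3:I | bus: BusUpgr
[19] P3: store L2 := 29 | P0:I, P1:I, P2:I, P3:M(29) | bus: BusRdX
[20] P1: load  L3 | P0:I, P1:M(33), P2:I, P3:I | bus: none
[21] P1: load  L3 | P0:I, P1:M(33), P2:I, P3:I | bus: none
[22] P2: load  L4 | P0:I, P1:I, P2:M(79), P3:I | bus: none
[23] P3: store L4 := 33 | P0:I, P1:I, P2:I, P3:M(33) | bus: BusRdX,Flush
[24] P2: store L2 := 52 | P0:I, P1:I, P2:M(52), P3:I | bus: BusRdX,Flush
[25] P3: store L3 := 37 | P0:I, P1:I, P2:I, P3:M(37) | bus: BusRdX,Flush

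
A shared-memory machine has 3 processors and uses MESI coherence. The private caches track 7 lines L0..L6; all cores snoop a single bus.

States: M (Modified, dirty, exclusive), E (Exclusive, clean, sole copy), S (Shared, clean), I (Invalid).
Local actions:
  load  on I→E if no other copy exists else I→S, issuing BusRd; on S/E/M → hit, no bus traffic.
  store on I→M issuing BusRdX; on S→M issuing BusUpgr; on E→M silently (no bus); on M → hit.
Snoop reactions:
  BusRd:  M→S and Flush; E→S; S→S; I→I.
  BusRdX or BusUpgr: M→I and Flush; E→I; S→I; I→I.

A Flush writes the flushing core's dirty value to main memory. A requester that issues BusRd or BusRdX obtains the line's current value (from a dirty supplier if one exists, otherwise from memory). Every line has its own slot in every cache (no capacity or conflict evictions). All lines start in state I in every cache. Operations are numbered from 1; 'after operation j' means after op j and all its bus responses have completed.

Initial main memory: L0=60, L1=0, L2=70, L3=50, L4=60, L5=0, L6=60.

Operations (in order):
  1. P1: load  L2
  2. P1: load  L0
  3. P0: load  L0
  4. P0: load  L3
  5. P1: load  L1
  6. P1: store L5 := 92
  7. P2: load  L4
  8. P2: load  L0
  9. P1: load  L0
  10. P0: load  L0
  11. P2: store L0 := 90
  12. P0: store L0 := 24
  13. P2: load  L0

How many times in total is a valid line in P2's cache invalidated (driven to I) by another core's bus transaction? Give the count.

  op1 P1: load  L2 → I/E/I on L2; bus BusRd; mem=70
  op2 P1: load  L0 → I/E/I on L0; bus BusRd; mem=60
  op3 P0: load  L0 → S/S/I on L0; bus BusRd; mem=60
  op4 P0: load  L3 → E/I/I on L3; bus BusRd; mem=50
  op5 P1: load  L1 → I/E/I on L1; bus BusRd; mem=0
  op6 P1: store L5 := 92 → I/M/I on L5; bus BusRdX; mem=0
  op7 P2: load  L4 → I/I/E on L4; bus BusRd; mem=60
  op8 P2: load  L0 → S/S/S on L0; bus BusRd; mem=60
  op9 P1: load  L0 → S/S/S on L0; bus (none); mem=60
  op10 P0: load  L0 → S/S/S on L0; bus (none); mem=60
  op11 P2: store L0 := 90 → I/I/M on L0; bus BusUpgr; mem=60
  op12 P0: store L0 := 24 → M/I/I on L0; bus BusRdX Flush; mem=90
  op13 P2: load  L0 → S/I/S on L0; bus BusRd Flush; mem=24

invalidations = 1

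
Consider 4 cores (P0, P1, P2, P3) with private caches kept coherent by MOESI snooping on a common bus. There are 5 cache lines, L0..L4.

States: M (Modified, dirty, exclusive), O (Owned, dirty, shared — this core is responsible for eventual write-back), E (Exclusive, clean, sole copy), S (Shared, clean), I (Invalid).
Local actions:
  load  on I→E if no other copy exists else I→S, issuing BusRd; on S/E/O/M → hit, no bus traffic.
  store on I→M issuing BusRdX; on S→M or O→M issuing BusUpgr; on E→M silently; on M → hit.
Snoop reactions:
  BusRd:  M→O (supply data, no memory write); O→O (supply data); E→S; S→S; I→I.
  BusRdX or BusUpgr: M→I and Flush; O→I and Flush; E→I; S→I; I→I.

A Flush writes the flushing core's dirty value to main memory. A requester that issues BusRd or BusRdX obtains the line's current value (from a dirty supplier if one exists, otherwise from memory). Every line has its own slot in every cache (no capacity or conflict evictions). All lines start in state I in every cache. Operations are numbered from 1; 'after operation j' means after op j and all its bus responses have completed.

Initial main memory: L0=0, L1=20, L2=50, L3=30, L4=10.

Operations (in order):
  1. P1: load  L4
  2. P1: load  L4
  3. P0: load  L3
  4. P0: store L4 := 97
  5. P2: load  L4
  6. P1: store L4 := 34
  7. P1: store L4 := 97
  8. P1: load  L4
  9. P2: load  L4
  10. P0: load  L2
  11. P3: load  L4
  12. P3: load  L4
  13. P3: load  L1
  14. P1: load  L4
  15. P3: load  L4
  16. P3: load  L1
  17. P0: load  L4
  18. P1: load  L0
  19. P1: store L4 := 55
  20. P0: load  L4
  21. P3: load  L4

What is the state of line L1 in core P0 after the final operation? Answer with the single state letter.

state = I

  op1 P1: load  L4 → I/E/I/I on L4; bus BusRd; mem=10
  op2 P1: load  L4 → I/E/I/I on L4; bus (none); mem=10
  op3 P0: load  L3 → E/I/I/I on L3; bus BusRd; mem=30
  op4 P0: store L4 := 97 → M/I/I/I on L4; bus BusRdX; mem=10
  op5 P2: load  L4 → O/I/S/I on L4; bus BusRd; mem=10
  op6 P1: store L4 := 34 → I/M/I/I on L4; bus BusRdX Flush; mem=97
  op7 P1: store L4 := 97 → I/M/I/I on L4; bus (none); mem=97
  op8 P1: load  L4 → I/M/I/I on L4; bus (none); mem=97
  op9 P2: load  L4 → I/O/S/I on L4; bus BusRd; mem=97
  op10 P0: load  L2 → E/I/I/I on L2; bus BusRd; mem=50
  op11 P3: load  L4 → I/O/S/S on L4; bus BusRd; mem=97
  op12 P3: load  L4 → I/O/S/S on L4; bus (none); mem=97
  op13 P3: load  L1 → I/I/I/E on L1; bus BusRd; mem=20
  op14 P1: load  L4 → I/O/S/S on L4; bus (none); mem=97
  op15 P3: load  L4 → I/O/S/S on L4; bus (none); mem=97
  op16 P3: load  L1 → I/I/I/E on L1; bus (none); mem=20
  op17 P0: load  L4 → S/O/S/S on L4; bus BusRd; mem=97
  op18 P1: load  L0 → I/E/I/I on L0; bus BusRd; mem=0
  op19 P1: store L4 := 55 → I/M/I/I on L4; bus BusUpgr; mem=97
  op20 P0: load  L4 → S/O/I/I on L4; bus BusRd; mem=97
  op21 P3: load  L4 → S/O/I/S on L4; bus BusRd; mem=97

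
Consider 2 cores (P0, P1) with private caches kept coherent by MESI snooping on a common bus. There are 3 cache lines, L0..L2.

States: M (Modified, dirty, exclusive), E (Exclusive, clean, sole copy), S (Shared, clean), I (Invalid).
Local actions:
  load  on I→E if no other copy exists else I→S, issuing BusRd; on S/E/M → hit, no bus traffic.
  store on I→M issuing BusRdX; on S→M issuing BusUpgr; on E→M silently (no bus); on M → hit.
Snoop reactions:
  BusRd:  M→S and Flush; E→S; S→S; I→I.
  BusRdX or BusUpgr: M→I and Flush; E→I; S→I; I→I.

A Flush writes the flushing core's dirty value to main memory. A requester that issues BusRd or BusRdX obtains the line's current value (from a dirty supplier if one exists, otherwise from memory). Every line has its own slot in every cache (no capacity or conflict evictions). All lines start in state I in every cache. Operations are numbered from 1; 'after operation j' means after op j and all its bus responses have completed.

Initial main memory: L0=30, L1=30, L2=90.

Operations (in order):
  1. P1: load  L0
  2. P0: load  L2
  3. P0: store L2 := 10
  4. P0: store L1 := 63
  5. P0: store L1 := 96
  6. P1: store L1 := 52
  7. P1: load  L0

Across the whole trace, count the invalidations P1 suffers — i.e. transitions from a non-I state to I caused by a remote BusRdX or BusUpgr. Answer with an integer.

invalidations = 0

  op1 P1: load  L0 → I/E on L0; bus BusRd; mem=30
  op2 P0: load  L2 → E/I on L2; bus BusRd; mem=90
  op3 P0: store L2 := 10 → M/I on L2; bus (none); mem=90
  op4 P0: store L1 := 63 → M/I on L1; bus BusRdX; mem=30
  op5 P0: store L1 := 96 → M/I on L1; bus (none); mem=30
  op6 P1: store L1 := 52 → I/M on L1; bus BusRdX Flush; mem=96
  op7 P1: load  L0 → I/E on L0; bus (none); mem=30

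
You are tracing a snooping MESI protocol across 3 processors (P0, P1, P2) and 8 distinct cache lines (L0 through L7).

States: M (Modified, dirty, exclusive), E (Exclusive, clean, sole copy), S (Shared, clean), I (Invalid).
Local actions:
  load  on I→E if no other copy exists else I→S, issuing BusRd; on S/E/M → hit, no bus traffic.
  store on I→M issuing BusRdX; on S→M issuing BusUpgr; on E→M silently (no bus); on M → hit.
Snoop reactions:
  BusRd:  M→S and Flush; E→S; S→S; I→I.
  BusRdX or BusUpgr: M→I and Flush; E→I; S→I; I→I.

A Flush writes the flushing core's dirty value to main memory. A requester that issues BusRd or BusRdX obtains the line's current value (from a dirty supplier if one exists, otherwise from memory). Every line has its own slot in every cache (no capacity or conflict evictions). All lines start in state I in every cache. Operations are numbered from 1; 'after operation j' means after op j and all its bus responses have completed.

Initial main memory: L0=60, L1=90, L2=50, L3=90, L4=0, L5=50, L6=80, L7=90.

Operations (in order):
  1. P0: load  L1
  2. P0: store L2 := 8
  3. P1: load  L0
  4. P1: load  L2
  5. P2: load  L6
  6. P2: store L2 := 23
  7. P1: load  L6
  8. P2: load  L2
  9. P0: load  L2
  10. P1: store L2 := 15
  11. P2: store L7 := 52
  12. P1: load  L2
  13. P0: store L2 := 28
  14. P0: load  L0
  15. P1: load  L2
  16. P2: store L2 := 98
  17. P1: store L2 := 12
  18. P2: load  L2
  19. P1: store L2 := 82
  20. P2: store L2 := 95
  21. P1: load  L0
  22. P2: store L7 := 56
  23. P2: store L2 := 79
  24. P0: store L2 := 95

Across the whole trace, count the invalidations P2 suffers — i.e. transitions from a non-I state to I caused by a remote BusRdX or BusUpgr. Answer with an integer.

1. P0: load  L1  bus=[BusRd]  L1: P0=E P1=I P2=I  mem[L1]=90
2. P0: store L2 := 8  bus=[BusRdX]  L2: P0=M P1=I P2=I  mem[L2]=50
3. P1: load  L0  bus=[BusRd]  L0: P0=I P1=E P2=I  mem[L0]=60
4. P1: load  L2  bus=[BusRd,Flush]  L2: P0=S P1=S P2=I  mem[L2]=8
5. P2: load  L6  bus=[BusRd]  L6: P0=I P1=I P2=E  mem[L6]=80
6. P2: store L2 := 23  bus=[BusRdX]  L2: P0=I P1=I P2=M  mem[L2]=8
7. P1: load  L6  bus=[BusRd]  L6: P0=I P1=S P2=S  mem[L6]=80
8. P2: load  L2  bus=[-]  L2: P0=I P1=I P2=M  mem[L2]=8
9. P0: load  L2  bus=[BusRd,Flush]  L2: P0=S P1=I P2=S  mem[L2]=23
10. P1: store L2 := 15  bus=[BusRdX]  L2: P0=I P1=M P2=I  mem[L2]=23
11. P2: store L7 := 52  bus=[BusRdX]  L7: P0=I P1=I P2=M  mem[L7]=90
12. P1: load  L2  bus=[-]  L2: P0=I P1=M P2=I  mem[L2]=23
13. P0: store L2 := 28  bus=[BusRdX,Flush]  L2: P0=M P1=I P2=I  mem[L2]=15
14. P0: load  L0  bus=[BusRd]  L0: P0=S P1=S P2=I  mem[L0]=60
15. P1: load  L2  bus=[BusRd,Flush]  L2: P0=S P1=S P2=I  mem[L2]=28
16. P2: store L2 := 98  bus=[BusRdX]  L2: P0=I P1=I P2=M  mem[L2]=28
17. P1: store L2 := 12  bus=[BusRdX,Flush]  L2: P0=I P1=M P2=I  mem[L2]=98
18. P2: load  L2  bus=[BusRd,Flush]  L2: P0=I P1=S P2=S  mem[L2]=12
19. P1: store L2 := 82  bus=[BusUpgr]  L2: P0=I P1=M P2=I  mem[L2]=12
20. P2: store L2 := 95  bus=[BusRdX,Flush]  L2: P0=I P1=I P2=M  mem[L2]=82
21. P1: load  L0  bus=[-]  L0: P0=S P1=S P2=I  mem[L0]=60
22. P2: store L7 := 56  bus=[-]  L7: P0=I P1=I P2=M  mem[L7]=90
23. P2: store L2 := 79  bus=[-]  L2: P0=I P1=I P2=M  mem[L2]=82
24. P0: store L2 := 95  bus=[BusRdX,Flush]  L2: P0=M P1=I P2=I  mem[L2]=79

invalidations = 4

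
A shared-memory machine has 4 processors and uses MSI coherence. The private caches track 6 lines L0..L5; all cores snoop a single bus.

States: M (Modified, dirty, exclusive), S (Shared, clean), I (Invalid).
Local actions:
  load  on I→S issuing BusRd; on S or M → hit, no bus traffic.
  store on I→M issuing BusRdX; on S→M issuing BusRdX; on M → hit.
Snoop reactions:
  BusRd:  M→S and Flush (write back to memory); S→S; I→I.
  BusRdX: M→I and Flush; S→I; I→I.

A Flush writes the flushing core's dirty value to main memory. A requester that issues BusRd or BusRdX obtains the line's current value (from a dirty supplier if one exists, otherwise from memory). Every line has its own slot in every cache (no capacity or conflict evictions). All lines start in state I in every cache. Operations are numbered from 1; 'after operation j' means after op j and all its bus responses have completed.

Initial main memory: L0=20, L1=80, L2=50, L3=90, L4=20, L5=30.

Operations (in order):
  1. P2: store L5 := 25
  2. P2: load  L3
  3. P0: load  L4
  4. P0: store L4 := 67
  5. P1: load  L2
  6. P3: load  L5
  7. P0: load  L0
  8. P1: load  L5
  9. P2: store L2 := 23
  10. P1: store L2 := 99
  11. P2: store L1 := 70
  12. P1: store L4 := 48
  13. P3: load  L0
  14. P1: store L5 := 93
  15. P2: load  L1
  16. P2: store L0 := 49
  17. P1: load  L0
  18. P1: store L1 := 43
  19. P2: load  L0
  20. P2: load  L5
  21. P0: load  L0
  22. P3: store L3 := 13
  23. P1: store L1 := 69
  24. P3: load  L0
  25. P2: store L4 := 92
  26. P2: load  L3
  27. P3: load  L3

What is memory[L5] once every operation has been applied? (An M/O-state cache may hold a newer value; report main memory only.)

[1] P2: store L5 := 25 | P0:I, P1:I, P2:M(25), P3:I | bus: BusRdX
[2] P2: load  L3 | P0:I, P1:I, P2:S(90), P3:I | bus: BusRd
[3] P0: load  L4 | P0:S(20), P1:I, P2:I, P3:I | bus: BusRd
[4] P0: store L4 := 67 | P0:M(67), P1:I, P2:I, P3:I | bus: BusRdX
[5] P1: load  L2 | P0:I, P1:S(50), P2:I, P3:I | bus: BusRd
[6] P3: load  L5 | P0:I, P1:I, P2:S(25), P3:S(25) | bus: BusRd,Flush
[7] P0: load  L0 | P0:S(20), P1:I, P2:I, P3:I | bus: BusRd
[8] P1: load  L5 | P0:I, P1:S(25), P2:S(25), P3:S(25) | bus: BusRd
[9] P2: store L2 := 23 | P0:I, P1:I, P2:M(23), P3:I | bus: BusRdX
[10] P1: store L2 := 99 | P0:I, P1:M(99), P2:I, P3:I | bus: BusRdX,Flush
[11] P2: store L1 := 70 | P0:I, P1:I, P2:M(70), P3:I | bus: BusRdX
[12] P1: store L4 := 48 | P0:I, P1:M(48), P2:I, P3:I | bus: BusRdX,Flush
[13] P3: load  L0 | P0:S(20), P1:I, P2:I, P3:S(20) | bus: BusRd
[14] P1: store L5 := 93 | P0:I, P1:M(93), P2:I, P3:I | bus: BusRdX
[15] P2: load  L1 | P0:I, P1:I, P2:M(70), P3:I | bus: none
[16] P2: store L0 := 49 | P0:I, P1:I, P2:M(49), P3:I | bus: BusRdX
[17] P1: load  L0 | P0:I, P1:S(49), P2:S(49), P3:I | bus: BusRd,Flush
[18] P1: store L1 := 43 | P0:I, P1:M(43), P2:I, P3:I | bus: BusRdX,Flush
[19] P2: load  L0 | P0:I, P1:S(49), P2:S(49), P3:I | bus: none
[20] P2: load  L5 | P0:I, P1:S(93), P2:S(93), P3:I | bus: BusRd,Flush
[21] P0: load  L0 | P0:S(49), P1:S(49), P2:S(49), P3:I | bus: BusRd
[22] P3: store L3 := 13 | P0:I, P1:I, P2:I, P3:M(13) | bus: BusRdX
[23] P1: store L1 := 69 | P0:I, P1:M(69), P2:I, P3:I | bus: none
[24] P3: load  L0 | P0:S(49), P1:S(49), P2:S(49), P3:S(49) | bus: BusRd
[25] P2: store L4 := 92 | P0:I, P1:I, P2:M(92), P3:I | bus: BusRdX,Flush
[26] P2: load  L3 | P0:I, P1:I, P2:S(13), P3:S(13) | bus: BusRd,Flush
[27] P3: load  L3 | P0:I, P1:I, P2:S(13), P3:S(13) | bus: none

memory[L5] = 93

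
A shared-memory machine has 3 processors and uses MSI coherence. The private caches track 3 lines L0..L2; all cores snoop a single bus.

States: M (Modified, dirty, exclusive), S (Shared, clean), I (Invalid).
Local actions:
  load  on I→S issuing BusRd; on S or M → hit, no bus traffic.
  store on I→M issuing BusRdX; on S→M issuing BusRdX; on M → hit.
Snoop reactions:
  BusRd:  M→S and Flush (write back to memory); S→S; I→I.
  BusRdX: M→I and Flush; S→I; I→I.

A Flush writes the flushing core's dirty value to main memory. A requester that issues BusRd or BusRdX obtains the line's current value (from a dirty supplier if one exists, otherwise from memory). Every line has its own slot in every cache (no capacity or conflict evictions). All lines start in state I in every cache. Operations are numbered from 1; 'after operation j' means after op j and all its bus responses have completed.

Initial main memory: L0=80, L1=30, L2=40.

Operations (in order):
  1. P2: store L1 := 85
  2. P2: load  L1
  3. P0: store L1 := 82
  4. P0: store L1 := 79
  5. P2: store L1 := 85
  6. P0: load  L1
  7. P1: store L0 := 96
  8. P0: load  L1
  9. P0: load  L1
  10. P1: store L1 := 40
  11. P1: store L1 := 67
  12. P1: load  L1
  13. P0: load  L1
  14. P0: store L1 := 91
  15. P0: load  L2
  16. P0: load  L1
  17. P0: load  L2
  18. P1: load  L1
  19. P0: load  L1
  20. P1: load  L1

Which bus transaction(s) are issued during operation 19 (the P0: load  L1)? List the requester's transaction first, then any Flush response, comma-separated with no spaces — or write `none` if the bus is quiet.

1. P2: store L1 := 85  bus=[BusRdX]  L1: P0=I P1=I P2=M  mem[L1]=30
2. P2: load  L1  bus=[-]  L1: P0=I P1=I P2=M  mem[L1]=30
3. P0: store L1 := 82  bus=[BusRdX,Flush]  L1: P0=M P1=I P2=I  mem[L1]=85
4. P0: store L1 := 79  bus=[-]  L1: P0=M P1=I P2=I  mem[L1]=85
5. P2: store L1 := 85  bus=[BusRdX,Flush]  L1: P0=I P1=I P2=M  mem[L1]=79
6. P0: load  L1  bus=[BusRd,Flush]  L1: P0=S P1=I P2=S  mem[L1]=85
7. P1: store L0 := 96  bus=[BusRdX]  L0: P0=I P1=M P2=I  mem[L0]=80
8. P0: load  L1  bus=[-]  L1: P0=S P1=I P2=S  mem[L1]=85
9. P0: load  L1  bus=[-]  L1: P0=S P1=I P2=S  mem[L1]=85
10. P1: store L1 := 40  bus=[BusRdX]  L1: P0=I P1=M P2=I  mem[L1]=85
11. P1: store L1 := 67  bus=[-]  L1: P0=I P1=M P2=I  mem[L1]=85
12. P1: load  L1  bus=[-]  L1: P0=I P1=M P2=I  mem[L1]=85
13. P0: load  L1  bus=[BusRd,Flush]  L1: P0=S P1=S P2=I  mem[L1]=67
14. P0: store L1 := 91  bus=[BusRdX]  L1: P0=M P1=I P2=I  mem[L1]=67
15. P0: load  L2  bus=[BusRd]  L2: P0=S P1=I P2=I  mem[L2]=40
16. P0: load  L1  bus=[-]  L1: P0=M P1=I P2=I  mem[L1]=67
17. P0: load  L2  bus=[-]  L2: P0=S P1=I P2=I  mem[L2]=40
18. P1: load  L1  bus=[BusRd,Flush]  L1: P0=S P1=S P2=I  mem[L1]=91
19. P0: load  L1  bus=[-]  L1: P0=S P1=S P2=I  mem[L1]=91
20. P1: load  L1  bus=[-]  L1: P0=S P1=S P2=I  mem[L1]=91

bus = none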